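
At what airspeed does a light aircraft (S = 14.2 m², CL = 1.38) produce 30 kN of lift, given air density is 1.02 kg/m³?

L = ½ρv²S·CL ⇒ v = √(2L/(ρ·S·CL))
v = √(2 × 30000 / (1.02 × 14.2 × 1.38)) = √3002 = 54.8 m/s

v = 54.8 m/s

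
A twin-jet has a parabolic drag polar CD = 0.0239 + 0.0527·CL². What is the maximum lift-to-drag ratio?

(L/D)max = 14.1

For CD = CD0 + K·CL², (L/D)max occurs at CL* = √(CD0/K) and equals 1/(2√(K·CD0)).
(L/D)max = 1/(2√(0.0527 × 0.0239)) = 1/(2 × 0.03549) = 14.1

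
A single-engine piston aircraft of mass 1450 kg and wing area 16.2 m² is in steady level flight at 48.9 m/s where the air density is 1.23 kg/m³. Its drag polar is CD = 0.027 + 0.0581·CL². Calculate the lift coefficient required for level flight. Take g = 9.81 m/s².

Weight W = mg = 1450 × 9.81 = 14224 N; in level flight L = W.
q = ½ρv² = ½ × 1.23 × 48.9² = 1471 Pa.
CL = W/(q·S) = 14224 / (1471 × 16.2) = 0.5971.

CL = 0.597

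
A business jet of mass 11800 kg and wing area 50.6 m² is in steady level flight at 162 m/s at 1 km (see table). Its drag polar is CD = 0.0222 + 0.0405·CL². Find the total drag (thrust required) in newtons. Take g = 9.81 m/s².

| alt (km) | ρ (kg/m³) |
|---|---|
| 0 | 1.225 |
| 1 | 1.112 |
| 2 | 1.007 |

At 1 km, from the table: ρ = 1.112 kg/m³.
Weight W = mg = 11800 × 9.81 = 1.1576×10^5 N; in level flight L = W.
Dynamic pressure q = 0.5 × 1.112 × 162² = 14590 Pa.
Required CL = L/(qS) = 1.1576×10^5/(14590·50.6) = 0.1568.
CD = 0.0222 + 0.0405 × 0.1568² = 0.0232.
D = q·S·CD = 14590 × 50.6 × 0.0232 = 17130 N

D = 17100 N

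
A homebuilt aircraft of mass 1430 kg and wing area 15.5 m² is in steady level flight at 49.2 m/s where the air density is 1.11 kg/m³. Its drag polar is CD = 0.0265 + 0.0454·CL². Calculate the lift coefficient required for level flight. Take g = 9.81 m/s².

Level flight ⇒ L = W = m·g = 1430 × 9.81 = 14028 N.
Dynamic pressure q = 0.5 × 1.11 × 49.2² = 1343 Pa.
CL = W/(q·S) = 14028 / (1343 × 15.5) = 0.6737.

CL = 0.674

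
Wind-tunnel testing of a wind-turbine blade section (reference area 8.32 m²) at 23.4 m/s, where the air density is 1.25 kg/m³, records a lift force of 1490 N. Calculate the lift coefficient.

From L = ½ρv²S·CL, rearranging gives CL = 2L/(ρv²S).
CL = 2 × 1490 / (1.25 × 23.4² × 8.32) = 0.523

CL = 0.523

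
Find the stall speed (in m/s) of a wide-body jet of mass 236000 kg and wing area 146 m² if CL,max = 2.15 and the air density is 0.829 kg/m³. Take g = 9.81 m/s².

Stall occurs when L = W at CL,max. W = mg = 236000 × 9.81 = 2.315×10^6 N.
V_stall = √(2W/(ρ·S·CL,max)) = √(2 × 2.315×10^6 / (0.829 × 146 × 2.15))
V_stall = √17790 = 133 m/s

V_stall = 133 m/s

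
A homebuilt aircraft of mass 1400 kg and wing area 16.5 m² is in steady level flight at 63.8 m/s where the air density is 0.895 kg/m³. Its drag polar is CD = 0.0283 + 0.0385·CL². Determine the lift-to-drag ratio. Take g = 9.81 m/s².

L/D = 12.6

Level flight ⇒ L = W = m·g = 1400 × 9.81 = 13734 N.
q = ½ρv² = ½ × 0.895 × 63.8² = 1822 Pa.
Required CL = L/(qS) = 13734/(1822·16.5) = 0.457.
CD = 0.0283 + 0.0385 × 0.457² = 0.03634.
L/D = CL/CD = 0.457 / 0.03634 = 12.6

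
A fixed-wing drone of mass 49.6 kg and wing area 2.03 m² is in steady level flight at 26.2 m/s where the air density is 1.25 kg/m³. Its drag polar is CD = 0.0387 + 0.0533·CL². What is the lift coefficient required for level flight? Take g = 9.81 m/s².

In steady level flight, lift balances weight: W = mg = 49.6 × 9.81 = 486.58 N.
q = ½ρv² = ½ × 1.25 × 26.2² = 429 Pa.
Required CL = L/(qS) = 486.58/(429·2.03) = 0.5587.

CL = 0.559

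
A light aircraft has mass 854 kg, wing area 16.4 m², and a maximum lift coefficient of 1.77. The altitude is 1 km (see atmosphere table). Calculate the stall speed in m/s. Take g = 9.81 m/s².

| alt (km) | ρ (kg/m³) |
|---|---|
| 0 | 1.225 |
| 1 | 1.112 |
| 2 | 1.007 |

At 1 km, from the table: ρ = 1.112 kg/m³.
At stall, lift equals weight: L = W = m·g = 854 × 9.81 = 8378 N.
From L = ½ρV²S·CL,max = W: V_stall = √(2W/(ρSCL,max)) = √(2·8378/(1.112·16.4·1.77))
V_stall = √519.1 = 22.8 m/s

V_stall = 22.8 m/s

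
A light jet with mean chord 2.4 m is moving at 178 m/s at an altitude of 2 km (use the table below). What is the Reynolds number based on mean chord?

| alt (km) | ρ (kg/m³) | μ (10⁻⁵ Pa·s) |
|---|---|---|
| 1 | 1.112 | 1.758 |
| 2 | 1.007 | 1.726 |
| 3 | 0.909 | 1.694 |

Re = 2.49×10^7

At 2 km, from the table: ρ = 1.007 kg/m³, μ = 1.726×10⁻⁵ Pa·s.
Re = ρ·v·c/μ = 1.007 × 178 × 2.4 / (1.726×10⁻⁵) = 2.49×10^7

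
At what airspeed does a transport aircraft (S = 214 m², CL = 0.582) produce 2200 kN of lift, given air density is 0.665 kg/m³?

L = ½ρv²S·CL ⇒ v = √(2L/(ρ·S·CL))
v = √(2 × 2.2×10^6 / (0.665 × 214 × 0.582)) = √53120 = 230 m/s

v = 230 m/s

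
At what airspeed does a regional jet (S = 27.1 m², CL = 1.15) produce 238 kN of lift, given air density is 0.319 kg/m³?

L = ½ρv²S·CL ⇒ v = √(2L/(ρ·S·CL))
v = √(2 × 2.38×10^5 / (0.319 × 27.1 × 1.15)) = √47880 = 219 m/s

v = 219 m/s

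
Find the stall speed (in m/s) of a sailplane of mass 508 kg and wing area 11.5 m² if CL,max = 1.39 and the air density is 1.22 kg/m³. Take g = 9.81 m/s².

V_stall = 22.6 m/s

Weight W = mg = 508 × 9.81 = 4983 N.
From L = ½ρV²S·CL,max = W: V_stall = √(2W/(ρSCL,max)) = √(2·4983/(1.22·11.5·1.39))
V_stall = √511.1 = 22.6 m/s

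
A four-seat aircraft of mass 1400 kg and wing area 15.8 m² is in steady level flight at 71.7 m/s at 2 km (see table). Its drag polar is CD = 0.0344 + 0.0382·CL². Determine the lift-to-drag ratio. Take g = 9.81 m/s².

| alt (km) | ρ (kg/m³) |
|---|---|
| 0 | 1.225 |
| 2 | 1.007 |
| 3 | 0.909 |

At 2 km, from the table: ρ = 1.007 kg/m³.
In steady level flight, lift balances weight: W = mg = 1400 × 9.81 = 13734 N.
Dynamic pressure q = 0.5 × 1.007 × 71.7² = 2588 Pa.
Required CL = L/(qS) = 13734/(2588·15.8) = 0.3358.
CD = 0.0344 + 0.0382 × 0.3358² = 0.03871.
L/D = CL/CD = 0.3358 / 0.03871 = 8.68

L/D = 8.68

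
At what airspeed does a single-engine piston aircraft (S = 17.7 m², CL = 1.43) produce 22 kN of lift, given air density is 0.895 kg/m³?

v = 44.1 m/s

L = ½ρv²S·CL ⇒ v = √(2L/(ρ·S·CL))
v = √(2 × 22000 / (0.895 × 17.7 × 1.43)) = √1942 = 44.1 m/s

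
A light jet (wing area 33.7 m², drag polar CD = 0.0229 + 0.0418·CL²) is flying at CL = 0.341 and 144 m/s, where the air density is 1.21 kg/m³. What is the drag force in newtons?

CD = 0.0229 + 0.0418 × 0.341² = 0.02776
D = ½ρv²S·CD = ½ × 1.21 × 144² × 33.7 × 0.02776 = 11700 N

D = 11700 N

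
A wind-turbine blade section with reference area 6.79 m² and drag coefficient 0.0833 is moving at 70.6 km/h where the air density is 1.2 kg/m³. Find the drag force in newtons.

Convert speed: v = 70.6 km/h ÷ 3.6 = 19.61 m/s.
D = ½ρv²S·CD = ½ × 1.2 × 19.61² × 6.79 × 0.0833 = 131 N

D = 131 N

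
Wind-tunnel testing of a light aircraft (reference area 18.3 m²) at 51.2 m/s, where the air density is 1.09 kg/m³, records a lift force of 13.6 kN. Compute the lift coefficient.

From L = ½ρv²S·CL, rearranging gives CL = 2L/(ρv²S).
CL = 2 × 13600 / (1.09 × 51.2² × 18.3) = 0.52

CL = 0.52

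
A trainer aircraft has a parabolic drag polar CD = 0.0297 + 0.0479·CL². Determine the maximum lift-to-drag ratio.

For CD = CD0 + K·CL², (L/D)max occurs at CL* = √(CD0/K) and equals 1/(2√(K·CD0)).
(L/D)max = 1/(2√(0.0479 × 0.0297)) = 1/(2 × 0.03772) = 13.3

(L/D)max = 13.3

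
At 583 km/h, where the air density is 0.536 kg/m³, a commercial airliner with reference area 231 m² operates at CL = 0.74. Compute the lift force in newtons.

Convert speed: v = 583 km/h ÷ 3.6 = 161.9 m/s.
Dynamic pressure q = ½ρv² = ½ × 0.536 × 161.9² = 7029 Pa.
L = q·S·CL = 7029 × 231 × 0.74 = 1.2×10^6 N ≈ 1200 kN

L = 1.2×10^6 N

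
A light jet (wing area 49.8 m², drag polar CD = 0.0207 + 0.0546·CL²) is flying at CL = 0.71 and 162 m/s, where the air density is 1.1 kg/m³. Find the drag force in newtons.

CD = 0.0207 + 0.0546 × 0.71² = 0.04822
D = ½ρv²S·CD = ½ × 1.1 × 162² × 49.8 × 0.04822 = 34700 N

D = 34700 N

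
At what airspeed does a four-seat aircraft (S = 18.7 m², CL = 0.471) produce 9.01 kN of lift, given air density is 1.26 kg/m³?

v = 40.3 m/s

L = ½ρv²S·CL ⇒ v = √(2L/(ρ·S·CL))
v = √(2 × 9010 / (1.26 × 18.7 × 0.471)) = √1624 = 40.3 m/s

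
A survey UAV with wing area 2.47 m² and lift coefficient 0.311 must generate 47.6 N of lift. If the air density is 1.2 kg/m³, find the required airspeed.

L = ½ρv²S·CL ⇒ v = √(2L/(ρ·S·CL))
v = √(2 × 47.6 / (1.2 × 2.47 × 0.311)) = √103.3 = 10.2 m/s

v = 10.2 m/s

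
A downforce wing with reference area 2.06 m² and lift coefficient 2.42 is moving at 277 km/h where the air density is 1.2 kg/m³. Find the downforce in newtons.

Convert speed: v = 277 km/h ÷ 3.6 = 76.94 m/s.
L = ½ρv²S·CL = ½ × 1.2 × 76.94² × 2.06 × 2.42 = 17700 N ≈ 17.7 kN

L = 17700 N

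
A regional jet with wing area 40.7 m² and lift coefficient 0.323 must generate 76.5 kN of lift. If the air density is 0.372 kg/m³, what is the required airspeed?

L = ½ρv²S·CL ⇒ v = √(2L/(ρ·S·CL))
v = √(2 × 76500 / (0.372 × 40.7 × 0.323)) = √31290 = 177 m/s

v = 177 m/s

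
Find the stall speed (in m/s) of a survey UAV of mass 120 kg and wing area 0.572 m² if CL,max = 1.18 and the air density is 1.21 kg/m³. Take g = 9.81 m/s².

V_stall = 53.7 m/s

At stall, lift equals weight: L = W = m·g = 120 × 9.81 = 1177 N.
V_stall = √(2W/(ρ·S·CL,max)) = √(2 × 1177 / (1.21 × 0.572 × 1.18))
V_stall = √2883 = 53.7 m/s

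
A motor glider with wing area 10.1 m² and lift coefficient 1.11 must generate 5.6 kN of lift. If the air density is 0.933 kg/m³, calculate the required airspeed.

L = ½ρv²S·CL ⇒ v = √(2L/(ρ·S·CL))
v = √(2 × 5600 / (0.933 × 10.1 × 1.11)) = √1071 = 32.7 m/s

v = 32.7 m/s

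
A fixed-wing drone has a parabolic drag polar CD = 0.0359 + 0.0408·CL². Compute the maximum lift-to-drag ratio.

For CD = CD0 + K·CL², (L/D)max occurs at CL* = √(CD0/K) and equals 1/(2√(K·CD0)).
(L/D)max = 1/(2√(0.0408 × 0.0359)) = 1/(2 × 0.03827) = 13.1

(L/D)max = 13.1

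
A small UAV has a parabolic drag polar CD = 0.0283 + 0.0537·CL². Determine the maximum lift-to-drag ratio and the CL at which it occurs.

For CD = CD0 + K·CL², (L/D)max occurs at CL* = √(CD0/K) and equals 1/(2√(K·CD0)).
(L/D)max = 1/(2√(0.0537 × 0.0283)) = 1/(2 × 0.03898) = 12.8
CL* = √(0.0283/0.0537) = 0.726

(L/D)max = 12.8, at CL = 0.726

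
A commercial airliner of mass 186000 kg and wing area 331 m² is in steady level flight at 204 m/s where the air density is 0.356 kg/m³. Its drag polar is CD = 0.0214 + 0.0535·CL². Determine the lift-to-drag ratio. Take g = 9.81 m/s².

L/D = 14.6

Weight W = mg = 186000 × 9.81 = 1.8247×10^6 N; in level flight L = W.
Dynamic pressure q = 0.5 × 0.356 × 204² = 7408 Pa.
CL = W/(q·S) = 1.8247×10^6 / (7408 × 331) = 0.7442.
CD = 0.0214 + 0.0535 × 0.7442² = 0.05103.
L/D = CL/CD = 0.7442 / 0.05103 = 14.6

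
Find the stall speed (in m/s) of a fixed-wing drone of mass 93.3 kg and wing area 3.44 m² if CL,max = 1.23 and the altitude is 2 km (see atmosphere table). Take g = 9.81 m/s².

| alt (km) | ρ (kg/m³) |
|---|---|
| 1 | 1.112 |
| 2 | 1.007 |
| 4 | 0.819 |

V_stall = 20.7 m/s

At 2 km, from the table: ρ = 1.007 kg/m³.
At stall, lift equals weight: L = W = m·g = 93.3 × 9.81 = 915.3 N.
V_stall = √(2W/(ρ·S·CL,max)) = √(2 × 915.3 / (1.007 × 3.44 × 1.23))
V_stall = √429.6 = 20.7 m/s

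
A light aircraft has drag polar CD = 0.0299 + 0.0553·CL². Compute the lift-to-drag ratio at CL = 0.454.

L/D = 11

CD = 0.0299 + 0.0553 × 0.454² = 0.0413
L/D = CL/CD = 0.454 / 0.0413 = 11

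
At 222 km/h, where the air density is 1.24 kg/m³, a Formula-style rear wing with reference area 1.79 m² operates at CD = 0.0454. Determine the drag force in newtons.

Convert speed: v = 222 km/h ÷ 3.6 = 61.67 m/s.
Dynamic pressure q = ½ρv² = ½ × 1.24 × 61.67² = 2358 Pa.
D = q·S·CD = 2358 × 1.79 × 0.0454 = 192 N

D = 192 N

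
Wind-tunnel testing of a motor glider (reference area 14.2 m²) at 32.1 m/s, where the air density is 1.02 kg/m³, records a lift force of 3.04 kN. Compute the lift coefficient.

From L = ½ρv²S·CL, rearranging gives CL = 2L/(ρv²S).
CL = 2 × 3040 / (1.02 × 32.1² × 14.2) = 0.407

CL = 0.407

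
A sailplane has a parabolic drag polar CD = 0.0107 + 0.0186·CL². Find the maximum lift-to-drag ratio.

(L/D)max = 35.4

For CD = CD0 + K·CL², (L/D)max occurs at CL* = √(CD0/K) and equals 1/(2√(K·CD0)).
(L/D)max = 1/(2√(0.0186 × 0.0107)) = 1/(2 × 0.01411) = 35.4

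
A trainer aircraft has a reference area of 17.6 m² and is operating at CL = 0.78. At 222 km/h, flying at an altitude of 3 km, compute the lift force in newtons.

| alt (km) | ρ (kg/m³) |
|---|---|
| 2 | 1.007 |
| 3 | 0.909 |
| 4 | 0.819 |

L = 23700 N

At 3 km, from the table: ρ = 0.909 kg/m³.
Convert speed: v = 222 km/h ÷ 3.6 = 61.67 m/s.
Dynamic pressure q = ½ρv² = ½ × 0.909 × 61.67² = 1728 Pa.
L = q·S·CL = 1728 × 17.6 × 0.78 = 23700 N ≈ 23.7 kN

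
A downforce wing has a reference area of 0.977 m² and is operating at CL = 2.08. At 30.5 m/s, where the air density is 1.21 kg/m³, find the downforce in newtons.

L = 1140 N

Dynamic pressure q = ½ρv² = ½ × 1.21 × 30.5² = 562.8 Pa.
L = q·S·CL = 562.8 × 0.977 × 2.08 = 1140 N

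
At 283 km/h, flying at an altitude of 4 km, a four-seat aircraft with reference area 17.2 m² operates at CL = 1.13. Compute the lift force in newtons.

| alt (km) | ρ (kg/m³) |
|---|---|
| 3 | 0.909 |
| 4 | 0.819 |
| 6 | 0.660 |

At 4 km, from the table: ρ = 0.819 kg/m³.
Convert speed: v = 283 km/h ÷ 3.6 = 78.61 m/s.
Dynamic pressure q = ½ρv² = ½ × 0.819 × 78.61² = 2531 Pa.
L = q·S·CL = 2531 × 17.2 × 1.13 = 49200 N ≈ 49.2 kN

L = 49200 N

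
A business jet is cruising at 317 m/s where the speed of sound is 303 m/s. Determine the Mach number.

M = 1.05

M = v/a = 317 / 303 = 1.05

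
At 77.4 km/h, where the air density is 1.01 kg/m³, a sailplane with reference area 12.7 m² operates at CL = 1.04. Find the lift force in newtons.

Convert speed: v = 77.4 km/h ÷ 3.6 = 21.5 m/s.
Dynamic pressure q = ½ρv² = ½ × 1.01 × 21.5² = 233.4 Pa.
L = q·S·CL = 233.4 × 12.7 × 1.04 = 3080 N

L = 3080 N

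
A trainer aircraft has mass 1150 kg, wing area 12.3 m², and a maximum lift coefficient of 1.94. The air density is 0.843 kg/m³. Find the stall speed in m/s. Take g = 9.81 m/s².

At stall, lift equals weight: L = W = m·g = 1150 × 9.81 = 11280 N.
From L = ½ρV²S·CL,max = W: V_stall = √(2W/(ρSCL,max)) = √(2·11280/(0.843·12.3·1.94))
V_stall = √1122 = 33.5 m/s

V_stall = 33.5 m/s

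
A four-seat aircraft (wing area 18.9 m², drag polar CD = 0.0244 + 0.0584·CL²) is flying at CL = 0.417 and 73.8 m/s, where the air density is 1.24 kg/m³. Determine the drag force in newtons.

D = 2210 N

CD = 0.0244 + 0.0584 × 0.417² = 0.03456
D = ½ρv²S·CD = ½ × 1.24 × 73.8² × 18.9 × 0.03456 = 2210 N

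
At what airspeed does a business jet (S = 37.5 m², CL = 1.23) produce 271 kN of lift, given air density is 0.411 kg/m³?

v = 169 m/s

L = ½ρv²S·CL ⇒ v = √(2L/(ρ·S·CL))
v = √(2 × 2.71×10^5 / (0.411 × 37.5 × 1.23)) = √28590 = 169 m/s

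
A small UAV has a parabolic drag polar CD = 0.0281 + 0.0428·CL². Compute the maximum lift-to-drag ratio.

For CD = CD0 + K·CL², (L/D)max occurs at CL* = √(CD0/K) and equals 1/(2√(K·CD0)).
(L/D)max = 1/(2√(0.0428 × 0.0281)) = 1/(2 × 0.03468) = 14.4

(L/D)max = 14.4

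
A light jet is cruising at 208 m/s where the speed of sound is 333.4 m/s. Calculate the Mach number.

M = v/a = 208 / 333.4 = 0.624

M = 0.624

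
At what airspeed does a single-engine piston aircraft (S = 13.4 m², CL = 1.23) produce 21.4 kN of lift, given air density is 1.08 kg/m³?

L = ½ρv²S·CL ⇒ v = √(2L/(ρ·S·CL))
v = √(2 × 21400 / (1.08 × 13.4 × 1.23)) = √2404 = 49 m/s

v = 49 m/s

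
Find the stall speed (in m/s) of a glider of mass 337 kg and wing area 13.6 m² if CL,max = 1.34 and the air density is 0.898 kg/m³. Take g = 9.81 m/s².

Weight W = mg = 337 × 9.81 = 3306 N.
From L = ½ρV²S·CL,max = W: V_stall = √(2W/(ρSCL,max)) = √(2·3306/(0.898·13.6·1.34))
V_stall = √404 = 20.1 m/s

V_stall = 20.1 m/s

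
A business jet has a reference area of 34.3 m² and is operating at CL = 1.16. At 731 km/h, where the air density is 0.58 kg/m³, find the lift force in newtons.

Convert speed: v = 731 km/h ÷ 3.6 = 203.1 m/s.
Dynamic pressure q = ½ρv² = ½ × 0.58 × 203.1² = 11960 Pa.
L = q·S·CL = 11960 × 34.3 × 1.16 = 4.76×10^5 N ≈ 476 kN

L = 4.76×10^5 N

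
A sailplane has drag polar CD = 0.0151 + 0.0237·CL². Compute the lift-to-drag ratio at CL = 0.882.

CD = 0.0151 + 0.0237 × 0.882² = 0.03354
L/D = CL/CD = 0.882 / 0.03354 = 26.3

L/D = 26.3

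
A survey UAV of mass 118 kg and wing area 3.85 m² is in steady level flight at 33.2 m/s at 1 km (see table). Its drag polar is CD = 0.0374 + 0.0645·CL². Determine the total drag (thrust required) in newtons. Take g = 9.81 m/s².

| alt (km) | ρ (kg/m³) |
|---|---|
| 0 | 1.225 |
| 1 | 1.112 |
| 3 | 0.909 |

D = 125 N

At 1 km, from the table: ρ = 1.112 kg/m³.
Weight W = mg = 118 × 9.81 = 1157.6 N; in level flight L = W.
Dynamic pressure q = 0.5 × 1.112 × 33.2² = 612.8 Pa.
CL = W/(q·S) = 1157.6 / (612.8 × 3.85) = 0.4906.
CD = 0.0374 + 0.0645 × 0.4906² = 0.05293.
D = q·S·CD = 612.8 × 3.85 × 0.05293 = 124.9 N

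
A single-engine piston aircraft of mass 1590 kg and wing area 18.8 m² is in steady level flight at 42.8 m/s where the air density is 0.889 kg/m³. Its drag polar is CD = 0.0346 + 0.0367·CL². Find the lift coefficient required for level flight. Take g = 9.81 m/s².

CL = 1.02

In steady level flight, lift balances weight: W = mg = 1590 × 9.81 = 15598 N.
q = ½ρv² = ½ × 0.889 × 42.8² = 814.3 Pa.
CL = 2W/(ρv²S) = 2×15598/(0.889×42.8²×18.8) = 1.019.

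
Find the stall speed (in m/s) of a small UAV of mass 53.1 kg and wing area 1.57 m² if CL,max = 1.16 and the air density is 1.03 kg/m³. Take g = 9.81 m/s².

V_stall = 23.6 m/s

Stall occurs when L = W at CL,max. W = mg = 53.1 × 9.81 = 520.9 N.
From L = ½ρV²S·CL,max = W: V_stall = √(2W/(ρSCL,max)) = √(2·520.9/(1.03·1.57·1.16))
V_stall = √555.4 = 23.6 m/s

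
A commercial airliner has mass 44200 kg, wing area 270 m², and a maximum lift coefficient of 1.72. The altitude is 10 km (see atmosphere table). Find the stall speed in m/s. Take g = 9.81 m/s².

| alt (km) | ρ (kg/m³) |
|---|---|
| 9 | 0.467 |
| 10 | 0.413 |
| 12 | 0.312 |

V_stall = 67.2 m/s

At 10 km, from the table: ρ = 0.413 kg/m³.
Stall occurs when L = W at CL,max. W = mg = 44200 × 9.81 = 4.336×10^5 N.
V_stall = √(2W/(ρ·S·CL,max)) = √(2 × 4.336×10^5 / (0.413 × 270 × 1.72))
V_stall = √4521 = 67.2 m/s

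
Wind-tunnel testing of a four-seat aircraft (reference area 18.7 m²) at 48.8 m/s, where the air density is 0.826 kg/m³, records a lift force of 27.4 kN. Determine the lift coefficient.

CL = 1.49

From L = ½ρv²S·CL, rearranging gives CL = 2L/(ρv²S).
CL = 2 × 27400 / (0.826 × 48.8² × 18.7) = 1.49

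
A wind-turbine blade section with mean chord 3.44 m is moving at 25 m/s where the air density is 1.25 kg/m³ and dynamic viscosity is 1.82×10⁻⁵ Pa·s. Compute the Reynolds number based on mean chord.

Re = ρ·v·c/μ = 1.25 × 25 × 3.44 / (1.82×10⁻⁵) = 5.91×10^6

Re = 5.91×10^6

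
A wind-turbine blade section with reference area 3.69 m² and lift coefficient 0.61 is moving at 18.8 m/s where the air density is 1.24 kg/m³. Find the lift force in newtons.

L = ½ρv²S·CL = ½ × 1.24 × 18.8² × 3.69 × 0.61 = 493 N

L = 493 N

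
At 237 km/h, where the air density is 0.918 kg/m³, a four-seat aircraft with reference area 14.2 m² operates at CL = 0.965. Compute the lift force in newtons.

Convert speed: v = 237 km/h ÷ 3.6 = 65.83 m/s.
L = ½ρv²S·CL = ½ × 0.918 × 65.83² × 14.2 × 0.965 = 27300 N ≈ 27.3 kN

L = 27300 N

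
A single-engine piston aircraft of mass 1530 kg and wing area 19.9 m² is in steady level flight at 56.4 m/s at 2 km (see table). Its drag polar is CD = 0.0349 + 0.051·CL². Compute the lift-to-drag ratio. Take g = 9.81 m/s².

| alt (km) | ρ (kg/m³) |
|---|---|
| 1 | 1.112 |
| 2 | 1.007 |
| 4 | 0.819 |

L/D = 10.2

At 2 km, from the table: ρ = 1.007 kg/m³.
Level flight ⇒ L = W = m·g = 1530 × 9.81 = 15009 N.
q = ½ρv² = ½ × 1.007 × 56.4² = 1602 Pa.
CL = W/(q·S) = 15009 / (1602 × 19.9) = 0.4709.
CD = 0.0349 + 0.051 × 0.4709² = 0.04621.
L/D = CL/CD = 0.4709 / 0.04621 = 10.2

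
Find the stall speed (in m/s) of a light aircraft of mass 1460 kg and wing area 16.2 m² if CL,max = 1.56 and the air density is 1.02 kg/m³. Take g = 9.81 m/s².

Stall occurs when L = W at CL,max. W = mg = 1460 × 9.81 = 14320 N.
V_stall = √(2W/(ρ·S·CL,max)) = √(2 × 14320 / (1.02 × 16.2 × 1.56))
V_stall = √1111 = 33.3 m/s

V_stall = 33.3 m/s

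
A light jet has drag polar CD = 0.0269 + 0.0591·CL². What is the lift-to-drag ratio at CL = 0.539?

L/D = 12.2

CD = 0.0269 + 0.0591 × 0.539² = 0.04407
L/D = CL/CD = 0.539 / 0.04407 = 12.2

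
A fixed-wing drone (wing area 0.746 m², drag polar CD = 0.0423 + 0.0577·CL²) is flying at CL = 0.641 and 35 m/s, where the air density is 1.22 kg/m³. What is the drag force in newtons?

CD = 0.0423 + 0.0577 × 0.641² = 0.06601
D = ½ρv²S·CD = ½ × 1.22 × 35² × 0.746 × 0.06601 = 36.8 N

D = 36.8 N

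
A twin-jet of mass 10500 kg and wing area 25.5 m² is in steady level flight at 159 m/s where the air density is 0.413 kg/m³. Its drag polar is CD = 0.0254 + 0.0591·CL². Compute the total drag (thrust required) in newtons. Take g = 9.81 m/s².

D = 8090 N

Level flight ⇒ L = W = m·g = 10500 × 9.81 = 1.03×10^5 N.
Dynamic pressure q = 0.5 × 0.413 × 159² = 5221 Pa.
Required CL = L/(qS) = 1.03×10^5/(5221·25.5) = 0.7738.
CD = 0.0254 + 0.0591 × 0.7738² = 0.06078.
D = q·S·CD = 5221 × 25.5 × 0.06078 = 8092 N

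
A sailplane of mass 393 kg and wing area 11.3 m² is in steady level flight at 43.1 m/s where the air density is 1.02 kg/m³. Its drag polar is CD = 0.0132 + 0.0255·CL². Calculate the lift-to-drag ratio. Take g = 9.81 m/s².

L/D = 21.8

Level flight ⇒ L = W = m·g = 393 × 9.81 = 3855.3 N.
q = ½ρv² = ½ × 1.02 × 43.1² = 947.4 Pa.
CL = W/(q·S) = 3855.3 / (947.4 × 11.3) = 0.3601.
CD = 0.0132 + 0.0255 × 0.3601² = 0.01651.
L/D = CL/CD = 0.3601 / 0.01651 = 21.8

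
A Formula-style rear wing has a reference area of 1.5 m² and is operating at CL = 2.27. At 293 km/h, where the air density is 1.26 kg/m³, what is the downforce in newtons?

Convert speed: v = 293 km/h ÷ 3.6 = 81.39 m/s.
Dynamic pressure q = ½ρv² = ½ × 1.26 × 81.39² = 4173 Pa.
L = q·S·CL = 4173 × 1.5 × 2.27 = 14200 N ≈ 14.2 kN

L = 14200 N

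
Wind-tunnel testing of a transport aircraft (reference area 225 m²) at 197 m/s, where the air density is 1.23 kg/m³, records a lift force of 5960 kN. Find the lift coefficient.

CL = 1.11

From L = ½ρv²S·CL, rearranging gives CL = 2L/(ρv²S).
CL = 2 × 5.96×10^6 / (1.23 × 197² × 225) = 1.11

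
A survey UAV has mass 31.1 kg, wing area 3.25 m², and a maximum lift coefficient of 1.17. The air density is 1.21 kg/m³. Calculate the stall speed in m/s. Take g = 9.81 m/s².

At stall, lift equals weight: L = W = m·g = 31.1 × 9.81 = 305.1 N.
From L = ½ρV²S·CL,max = W: V_stall = √(2W/(ρSCL,max)) = √(2·305.1/(1.21·3.25·1.17))
V_stall = √132.6 = 11.5 m/s

V_stall = 11.5 m/s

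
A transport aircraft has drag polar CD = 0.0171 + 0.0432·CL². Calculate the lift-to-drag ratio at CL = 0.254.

CD = 0.0171 + 0.0432 × 0.254² = 0.01989
L/D = CL/CD = 0.254 / 0.01989 = 12.8

L/D = 12.8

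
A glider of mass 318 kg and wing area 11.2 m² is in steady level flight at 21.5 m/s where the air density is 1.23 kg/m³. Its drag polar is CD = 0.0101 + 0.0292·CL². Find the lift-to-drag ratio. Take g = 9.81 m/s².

Weight W = mg = 318 × 9.81 = 3119.6 N; in level flight L = W.
Dynamic pressure q = 0.5 × 1.23 × 21.5² = 284.3 Pa.
Required CL = L/(qS) = 3119.6/(284.3·11.2) = 0.9798.
CD = 0.0101 + 0.0292 × 0.9798² = 0.03813.
L/D = CL/CD = 0.9798 / 0.03813 = 25.7

L/D = 25.7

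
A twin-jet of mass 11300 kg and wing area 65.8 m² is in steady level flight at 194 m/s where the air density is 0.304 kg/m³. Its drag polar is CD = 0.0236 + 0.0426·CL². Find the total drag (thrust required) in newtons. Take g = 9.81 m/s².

D = 10300 N

Level flight ⇒ L = W = m·g = 11300 × 9.81 = 1.1085×10^5 N.
Dynamic pressure q = 0.5 × 0.304 × 194² = 5721 Pa.
Required CL = L/(qS) = 1.1085×10^5/(5721·65.8) = 0.2945.
CD = 0.0236 + 0.0426 × 0.2945² = 0.02729.
D = q·S·CD = 5721 × 65.8 × 0.02729 = 10270 N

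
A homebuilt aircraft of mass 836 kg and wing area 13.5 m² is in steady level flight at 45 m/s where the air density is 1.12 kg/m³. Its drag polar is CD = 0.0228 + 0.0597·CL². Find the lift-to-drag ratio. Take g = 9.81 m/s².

L/D = 13.4

In steady level flight, lift balances weight: W = mg = 836 × 9.81 = 8201.2 N.
q = ½ρv² = ½ × 1.12 × 45² = 1134 Pa.
CL = 2W/(ρv²S) = 2×8201.2/(1.12×45²×13.5) = 0.5357.
CD = 0.0228 + 0.0597 × 0.5357² = 0.03993.
L/D = CL/CD = 0.5357 / 0.03993 = 13.4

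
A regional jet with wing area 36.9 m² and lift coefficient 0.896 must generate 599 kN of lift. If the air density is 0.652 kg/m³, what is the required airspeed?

L = ½ρv²S·CL ⇒ v = √(2L/(ρ·S·CL))
v = √(2 × 5.99×10^5 / (0.652 × 36.9 × 0.896)) = √55570 = 236 m/s

v = 236 m/s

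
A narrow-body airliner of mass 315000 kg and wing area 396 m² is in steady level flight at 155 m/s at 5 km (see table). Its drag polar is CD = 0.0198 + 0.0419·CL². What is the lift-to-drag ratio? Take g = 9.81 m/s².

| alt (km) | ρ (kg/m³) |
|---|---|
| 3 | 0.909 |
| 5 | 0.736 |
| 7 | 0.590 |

L/D = 16.8

At 5 km, from the table: ρ = 0.736 kg/m³.
Weight W = mg = 315000 × 9.81 = 3.0902×10^6 N; in level flight L = W.
Dynamic pressure q = 0.5 × 0.736 × 155² = 8841 Pa.
CL = 2W/(ρv²S) = 2×3.0902×10^6/(0.736×155²×396) = 0.8826.
CD = 0.0198 + 0.0419 × 0.8826² = 0.05244.
L/D = CL/CD = 0.8826 / 0.05244 = 16.8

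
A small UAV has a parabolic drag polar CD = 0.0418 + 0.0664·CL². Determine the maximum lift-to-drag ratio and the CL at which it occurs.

For CD = CD0 + K·CL², (L/D)max occurs at CL* = √(CD0/K) and equals 1/(2√(K·CD0)).
(L/D)max = 1/(2√(0.0664 × 0.0418)) = 1/(2 × 0.05268) = 9.49
CL* = √(0.0418/0.0664) = 0.793

(L/D)max = 9.49, at CL = 0.793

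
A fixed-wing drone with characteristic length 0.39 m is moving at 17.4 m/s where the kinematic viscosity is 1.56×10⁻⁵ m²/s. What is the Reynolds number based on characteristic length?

Re = v·c/ν = 17.4 × 0.39 / (1.56×10⁻⁵) = 4.35×10^5

Re = 4.35×10^5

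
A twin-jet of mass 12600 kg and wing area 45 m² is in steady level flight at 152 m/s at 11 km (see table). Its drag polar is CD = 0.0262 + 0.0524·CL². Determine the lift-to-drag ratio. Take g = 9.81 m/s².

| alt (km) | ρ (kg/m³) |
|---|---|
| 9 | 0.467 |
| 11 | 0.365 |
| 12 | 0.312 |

L/D = 13.4

At 11 km, from the table: ρ = 0.365 kg/m³.
In steady level flight, lift balances weight: W = mg = 12600 × 9.81 = 1.2361×10^5 N.
q = ½ρv² = ½ × 0.365 × 152² = 4216 Pa.
CL = 2W/(ρv²S) = 2×1.2361×10^5/(0.365×152²×45) = 0.6514.
CD = 0.0262 + 0.0524 × 0.6514² = 0.04844.
L/D = CL/CD = 0.6514 / 0.04844 = 13.4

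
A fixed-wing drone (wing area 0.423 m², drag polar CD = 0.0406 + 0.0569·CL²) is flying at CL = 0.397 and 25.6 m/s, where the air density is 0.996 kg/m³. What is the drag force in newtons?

D = 6.84 N

CD = 0.0406 + 0.0569 × 0.397² = 0.04957
D = ½ρv²S·CD = ½ × 0.996 × 25.6² × 0.423 × 0.04957 = 6.84 N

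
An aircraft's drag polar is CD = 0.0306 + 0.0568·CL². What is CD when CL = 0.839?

CD = 0.0706

CD = 0.0306 + 0.0568 × 0.839² = 0.0306 + 0.03998 = 0.0706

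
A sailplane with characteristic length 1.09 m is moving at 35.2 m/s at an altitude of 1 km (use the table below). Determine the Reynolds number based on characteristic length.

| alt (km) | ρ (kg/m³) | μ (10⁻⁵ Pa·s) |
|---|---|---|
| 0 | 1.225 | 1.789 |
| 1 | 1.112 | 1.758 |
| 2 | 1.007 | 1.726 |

Re = 2.43×10^6

At 1 km, from the table: ρ = 1.112 kg/m³, μ = 1.758×10⁻⁵ Pa·s.
Re = ρ·v·c/μ = 1.112 × 35.2 × 1.09 / (1.758×10⁻⁵) = 2.43×10^6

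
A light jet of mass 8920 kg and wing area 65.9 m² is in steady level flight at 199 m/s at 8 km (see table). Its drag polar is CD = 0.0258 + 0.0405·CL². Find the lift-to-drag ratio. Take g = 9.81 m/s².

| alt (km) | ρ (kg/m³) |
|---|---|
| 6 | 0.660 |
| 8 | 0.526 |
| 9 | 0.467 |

At 8 km, from the table: ρ = 0.526 kg/m³.
In steady level flight, lift balances weight: W = mg = 8920 × 9.81 = 87505 N.
Dynamic pressure q = 0.5 × 0.526 × 199² = 10420 Pa.
CL = W/(q·S) = 87505 / (10420 × 65.9) = 0.1275.
CD = 0.0258 + 0.0405 × 0.1275² = 0.02646.
L/D = CL/CD = 0.1275 / 0.02646 = 4.82

L/D = 4.82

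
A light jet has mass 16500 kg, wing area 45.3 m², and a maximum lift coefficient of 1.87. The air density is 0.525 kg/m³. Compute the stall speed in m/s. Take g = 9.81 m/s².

V_stall = 85.3 m/s

Weight W = mg = 16500 × 9.81 = 1.619×10^5 N.
V_stall = √(2W/(ρ·S·CL,max)) = √(2 × 1.619×10^5 / (0.525 × 45.3 × 1.87))
V_stall = √7279 = 85.3 m/s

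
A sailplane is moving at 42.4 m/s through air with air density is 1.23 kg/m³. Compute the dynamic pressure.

q = 1110 Pa

q = ½ρv² = ½ × 1.23 × 42.4² = 1110 Pa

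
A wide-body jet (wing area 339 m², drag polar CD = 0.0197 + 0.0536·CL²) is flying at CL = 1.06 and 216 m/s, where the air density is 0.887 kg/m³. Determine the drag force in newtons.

CD = 0.0197 + 0.0536 × 1.06² = 0.07992
D = ½ρv²S·CD = ½ × 0.887 × 216² × 339 × 0.07992 = 5.61×10^5 N

D = 5.61×10^5 N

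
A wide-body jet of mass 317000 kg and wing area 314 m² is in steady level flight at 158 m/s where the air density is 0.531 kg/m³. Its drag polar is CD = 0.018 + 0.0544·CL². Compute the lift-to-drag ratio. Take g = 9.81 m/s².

In steady level flight, lift balances weight: W = mg = 317000 × 9.81 = 3.1098×10^6 N.
q = ½ρv² = ½ × 0.531 × 158² = 6628 Pa.
Required CL = L/(qS) = 3.1098×10^6/(6628·314) = 1.494.
CD = 0.018 + 0.0544 × 1.494² = 0.1395.
L/D = CL/CD = 1.494 / 0.1395 = 10.7

L/D = 10.7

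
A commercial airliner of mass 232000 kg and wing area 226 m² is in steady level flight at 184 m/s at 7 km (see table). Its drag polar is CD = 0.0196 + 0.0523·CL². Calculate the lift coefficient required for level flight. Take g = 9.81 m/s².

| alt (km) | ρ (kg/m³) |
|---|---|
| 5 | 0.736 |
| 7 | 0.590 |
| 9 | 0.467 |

At 7 km, from the table: ρ = 0.590 kg/m³.
Level flight ⇒ L = W = m·g = 232000 × 9.81 = 2.2759×10^6 N.
Dynamic pressure q = 0.5 × 0.59 × 184² = 9988 Pa.
CL = 2W/(ρv²S) = 2×2.2759×10^6/(0.59×184²×226) = 1.008.

CL = 1.01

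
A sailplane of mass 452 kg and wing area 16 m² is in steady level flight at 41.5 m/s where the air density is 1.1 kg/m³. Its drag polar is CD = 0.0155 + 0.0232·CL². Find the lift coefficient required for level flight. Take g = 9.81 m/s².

Level flight ⇒ L = W = m·g = 452 × 9.81 = 4434.1 N.
q = ½ρv² = ½ × 1.1 × 41.5² = 947.2 Pa.
CL = W/(q·S) = 4434.1 / (947.2 × 16) = 0.2926.

CL = 0.293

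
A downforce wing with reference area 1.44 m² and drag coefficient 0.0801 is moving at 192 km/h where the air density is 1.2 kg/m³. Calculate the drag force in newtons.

Convert speed: v = 192 km/h ÷ 3.6 = 53.33 m/s.
D = ½ρv²S·CD = ½ × 1.2 × 53.33² × 1.44 × 0.0801 = 197 N

D = 197 N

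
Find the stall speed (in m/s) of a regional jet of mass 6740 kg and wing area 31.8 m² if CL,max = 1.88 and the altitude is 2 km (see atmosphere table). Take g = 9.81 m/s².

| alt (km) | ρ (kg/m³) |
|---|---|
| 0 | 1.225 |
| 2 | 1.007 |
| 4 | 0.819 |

V_stall = 46.9 m/s

At 2 km, from the table: ρ = 1.007 kg/m³.
Weight W = mg = 6740 × 9.81 = 66120 N.
From L = ½ρV²S·CL,max = W: V_stall = √(2W/(ρSCL,max)) = √(2·66120/(1.007·31.8·1.88))
V_stall = √2197 = 46.9 m/s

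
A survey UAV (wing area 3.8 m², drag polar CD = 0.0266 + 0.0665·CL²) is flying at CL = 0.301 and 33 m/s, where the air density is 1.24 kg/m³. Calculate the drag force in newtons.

D = 83.7 N

CD = 0.0266 + 0.0665 × 0.301² = 0.03262
D = ½ρv²S·CD = ½ × 1.24 × 33² × 3.8 × 0.03262 = 83.7 N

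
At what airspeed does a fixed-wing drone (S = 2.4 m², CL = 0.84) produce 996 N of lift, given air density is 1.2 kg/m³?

L = ½ρv²S·CL ⇒ v = √(2L/(ρ·S·CL))
v = √(2 × 996 / (1.2 × 2.4 × 0.84)) = √823.4 = 28.7 m/s

v = 28.7 m/s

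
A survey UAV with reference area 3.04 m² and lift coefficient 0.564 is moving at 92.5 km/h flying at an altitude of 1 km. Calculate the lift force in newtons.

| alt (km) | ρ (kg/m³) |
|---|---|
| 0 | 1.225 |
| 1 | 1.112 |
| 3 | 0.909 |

L = 629 N

At 1 km, from the table: ρ = 1.112 kg/m³.
Convert speed: v = 92.5 km/h ÷ 3.6 = 25.69 m/s.
L = ½ρv²S·CL = ½ × 1.112 × 25.69² × 3.04 × 0.564 = 629 N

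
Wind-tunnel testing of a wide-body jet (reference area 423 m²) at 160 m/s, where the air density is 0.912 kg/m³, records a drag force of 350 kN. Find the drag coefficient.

CD = 0.0709

From D = ½ρv²S·CD, rearranging gives CD = 2D/(ρv²S).
CD = 2 × 3.5×10^5 / (0.912 × 160² × 423) = 0.0709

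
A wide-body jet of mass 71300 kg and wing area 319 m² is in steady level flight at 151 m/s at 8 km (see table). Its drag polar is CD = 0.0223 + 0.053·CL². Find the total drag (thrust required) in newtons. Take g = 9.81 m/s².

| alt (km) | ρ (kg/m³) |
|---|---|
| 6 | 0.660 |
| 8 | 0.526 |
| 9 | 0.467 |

At 8 km, from the table: ρ = 0.526 kg/m³.
Level flight ⇒ L = W = m·g = 71300 × 9.81 = 6.9945×10^5 N.
q = ½ρv² = ½ × 0.526 × 151² = 5997 Pa.
Required CL = L/(qS) = 6.9945×10^5/(5997·319) = 0.3656.
CD = 0.0223 + 0.053 × 0.3656² = 0.02939.
D = q·S·CD = 5997 × 319 × 0.02939 = 56210 N

D = 56200 N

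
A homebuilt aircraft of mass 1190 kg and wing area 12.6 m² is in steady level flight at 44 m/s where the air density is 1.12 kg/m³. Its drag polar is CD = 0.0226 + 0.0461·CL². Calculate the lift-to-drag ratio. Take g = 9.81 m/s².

Level flight ⇒ L = W = m·g = 1190 × 9.81 = 11674 N.
Dynamic pressure q = 0.5 × 1.12 × 44² = 1084 Pa.
CL = 2W/(ρv²S) = 2×11674/(1.12×44²×12.6) = 0.8546.
CD = 0.0226 + 0.0461 × 0.8546² = 0.05627.
L/D = CL/CD = 0.8546 / 0.05627 = 15.2

L/D = 15.2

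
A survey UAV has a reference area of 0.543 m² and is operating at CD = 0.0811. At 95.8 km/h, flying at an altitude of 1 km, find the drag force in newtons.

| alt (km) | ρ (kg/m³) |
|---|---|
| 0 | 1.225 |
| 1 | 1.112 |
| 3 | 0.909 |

At 1 km, from the table: ρ = 1.112 kg/m³.
Convert speed: v = 95.8 km/h ÷ 3.6 = 26.61 m/s.
D = ½ρv²S·CD = ½ × 1.112 × 26.61² × 0.543 × 0.0811 = 17.3 N

D = 17.3 N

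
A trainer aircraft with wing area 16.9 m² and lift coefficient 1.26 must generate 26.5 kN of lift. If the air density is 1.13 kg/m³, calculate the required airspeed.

v = 46.9 m/s

L = ½ρv²S·CL ⇒ v = √(2L/(ρ·S·CL))
v = √(2 × 26500 / (1.13 × 16.9 × 1.26)) = √2203 = 46.9 m/s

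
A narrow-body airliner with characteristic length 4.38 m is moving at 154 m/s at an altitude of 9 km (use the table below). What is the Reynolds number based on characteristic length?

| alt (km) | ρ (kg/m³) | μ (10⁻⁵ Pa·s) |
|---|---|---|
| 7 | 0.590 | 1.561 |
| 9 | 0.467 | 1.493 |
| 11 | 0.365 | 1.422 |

Re = 2.11×10^7

At 9 km, from the table: ρ = 0.467 kg/m³, μ = 1.493×10⁻⁵ Pa·s.
Re = ρ·v·c/μ = 0.467 × 154 × 4.38 / (1.493×10⁻⁵) = 2.11×10^7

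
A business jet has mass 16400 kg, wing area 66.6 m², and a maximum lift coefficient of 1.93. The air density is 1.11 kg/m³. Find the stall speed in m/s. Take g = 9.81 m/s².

V_stall = 47.5 m/s

Weight W = mg = 16400 × 9.81 = 1.609×10^5 N.
From L = ½ρV²S·CL,max = W: V_stall = √(2W/(ρSCL,max)) = √(2·1.609×10^5/(1.11·66.6·1.93))
V_stall = √2255 = 47.5 m/s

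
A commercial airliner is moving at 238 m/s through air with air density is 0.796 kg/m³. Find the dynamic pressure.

q = 22500 Pa

q = ½ρv² = ½ × 0.796 × 238² = 22500 Pa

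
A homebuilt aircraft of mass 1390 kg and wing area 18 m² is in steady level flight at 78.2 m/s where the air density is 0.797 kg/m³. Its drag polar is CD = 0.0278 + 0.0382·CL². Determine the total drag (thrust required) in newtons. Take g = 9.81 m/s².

In steady level flight, lift balances weight: W = mg = 1390 × 9.81 = 13636 N.
Dynamic pressure q = 0.5 × 0.797 × 78.2² = 2437 Pa.
CL = 2W/(ρv²S) = 2×13636/(0.797×78.2²×18) = 0.3109.
CD = 0.0278 + 0.0382 × 0.3109² = 0.03149.
D = q·S·CD = 2437 × 18 × 0.03149 = 1381 N

D = 1380 N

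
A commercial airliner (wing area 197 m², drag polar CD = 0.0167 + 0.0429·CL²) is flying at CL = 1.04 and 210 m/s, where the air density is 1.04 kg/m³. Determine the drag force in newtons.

CD = 0.0167 + 0.0429 × 1.04² = 0.0631
D = ½ρv²S·CD = ½ × 1.04 × 210² × 197 × 0.0631 = 2.85×10^5 N

D = 2.85×10^5 N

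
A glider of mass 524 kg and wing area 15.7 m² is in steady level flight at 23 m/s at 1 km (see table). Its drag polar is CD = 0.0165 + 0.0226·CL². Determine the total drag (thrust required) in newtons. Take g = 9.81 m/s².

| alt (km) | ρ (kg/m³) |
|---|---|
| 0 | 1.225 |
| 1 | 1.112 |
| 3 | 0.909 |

D = 206 N

At 1 km, from the table: ρ = 1.112 kg/m³.
In steady level flight, lift balances weight: W = mg = 524 × 9.81 = 5140.4 N.
Dynamic pressure q = 0.5 × 1.112 × 23² = 294.1 Pa.
CL = W/(q·S) = 5140.4 / (294.1 × 15.7) = 1.113.
CD = 0.0165 + 0.0226 × 1.113² = 0.04451.
D = q·S·CD = 294.1 × 15.7 × 0.04451 = 205.5 N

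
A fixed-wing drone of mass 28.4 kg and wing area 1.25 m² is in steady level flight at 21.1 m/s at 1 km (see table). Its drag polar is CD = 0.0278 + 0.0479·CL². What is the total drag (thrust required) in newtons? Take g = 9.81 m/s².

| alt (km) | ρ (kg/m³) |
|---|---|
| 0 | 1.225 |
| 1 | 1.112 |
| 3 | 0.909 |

At 1 km, from the table: ρ = 1.112 kg/m³.
Weight W = mg = 28.4 × 9.81 = 278.6 N; in level flight L = W.
Dynamic pressure q = 0.5 × 1.112 × 21.1² = 247.5 Pa.
CL = W/(q·S) = 278.6 / (247.5 × 1.25) = 0.9004.
CD = 0.0278 + 0.0479 × 0.9004² = 0.06663.
D = q·S·CD = 247.5 × 1.25 × 0.06663 = 20.62 N

D = 20.6 N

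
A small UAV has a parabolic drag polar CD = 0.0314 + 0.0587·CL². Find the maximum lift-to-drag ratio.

For CD = CD0 + K·CL², (L/D)max occurs at CL* = √(CD0/K) and equals 1/(2√(K·CD0)).
(L/D)max = 1/(2√(0.0587 × 0.0314)) = 1/(2 × 0.04293) = 11.6

(L/D)max = 11.6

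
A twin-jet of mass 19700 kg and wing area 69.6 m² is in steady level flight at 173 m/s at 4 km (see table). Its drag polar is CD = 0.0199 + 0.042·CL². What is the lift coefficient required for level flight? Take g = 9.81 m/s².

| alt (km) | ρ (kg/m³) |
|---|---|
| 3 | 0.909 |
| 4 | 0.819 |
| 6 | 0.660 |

CL = 0.227

At 4 km, from the table: ρ = 0.819 kg/m³.
Level flight ⇒ L = W = m·g = 19700 × 9.81 = 1.9326×10^5 N.
q = ½ρv² = ½ × 0.819 × 173² = 12260 Pa.
Required CL = L/(qS) = 1.9326×10^5/(12260·69.6) = 0.2266.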